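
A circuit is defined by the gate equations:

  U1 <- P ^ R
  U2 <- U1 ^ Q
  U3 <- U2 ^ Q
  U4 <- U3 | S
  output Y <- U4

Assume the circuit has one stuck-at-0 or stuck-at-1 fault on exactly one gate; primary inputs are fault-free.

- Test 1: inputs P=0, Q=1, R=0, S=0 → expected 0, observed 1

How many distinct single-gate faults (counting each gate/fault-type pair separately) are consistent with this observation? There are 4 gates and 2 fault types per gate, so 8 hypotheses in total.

Fault-free: U1=0, U2=1, U3=0, U4=0 → 0. Observed 1.
  U1 stuck-at-0: output 0 ✗
  U1 stuck-at-1: output 1 ✓
  U2 stuck-at-0: output 1 ✓
  U2 stuck-at-1: output 0 ✗
  U3 stuck-at-0: output 0 ✗
  U3 stuck-at-1: output 1 ✓
  U4 stuck-at-0: output 0 ✗
  U4 stuck-at-1: output 1 ✓
Consistent faults: {U1 stuck-at-1, U2 stuck-at-0, U3 stuck-at-1, U4 stuck-at-1} — 4 in all.

4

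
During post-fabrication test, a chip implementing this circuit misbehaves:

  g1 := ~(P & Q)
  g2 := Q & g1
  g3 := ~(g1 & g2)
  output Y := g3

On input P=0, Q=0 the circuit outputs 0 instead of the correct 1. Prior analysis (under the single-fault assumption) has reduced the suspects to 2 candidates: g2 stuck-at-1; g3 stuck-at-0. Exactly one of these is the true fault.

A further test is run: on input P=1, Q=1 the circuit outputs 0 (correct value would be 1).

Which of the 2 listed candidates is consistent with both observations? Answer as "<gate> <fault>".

Evaluate each candidate on input P=1, Q=1:
  g2 stuck-at-1: g1=0, g2=1 [stuck-at-1], g3=1 → 1 — eliminated
  g3 stuck-at-0: g1=0, g2=0, g3=0 [stuck-at-0] → 0 — matches
Only g3 stuck-at-0 reproduces the observed 0.

g3 stuck-at-0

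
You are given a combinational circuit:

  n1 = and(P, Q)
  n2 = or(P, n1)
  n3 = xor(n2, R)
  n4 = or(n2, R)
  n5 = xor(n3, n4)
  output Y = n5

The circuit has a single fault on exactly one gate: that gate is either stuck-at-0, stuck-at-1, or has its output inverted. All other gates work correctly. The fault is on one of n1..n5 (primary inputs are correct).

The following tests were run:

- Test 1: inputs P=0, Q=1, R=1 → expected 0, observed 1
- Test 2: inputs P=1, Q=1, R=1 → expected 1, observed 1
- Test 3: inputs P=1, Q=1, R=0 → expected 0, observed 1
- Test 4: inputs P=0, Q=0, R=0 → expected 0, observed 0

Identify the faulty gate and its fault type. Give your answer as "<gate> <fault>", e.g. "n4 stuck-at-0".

Fault-free values for test 1 (P=0, Q=1, R=1): n1=0, n2=0, n3=1, n4=1, n5=0, giving Y=0. Observed 1.
Test 1: faults giving observed 1 are {n1 stuck-at-1, n1 inverted output, n2 stuck-at-1, n2 inverted output, n3 stuck-at-0, n3 inverted output, n4 stuck-at-0, n4 inverted output, n5 stuck-at-1, n5 inverted output}.
Test 2 (P=1, Q=1, R=1): fault-free n1=1, n2=1, n3=0, n4=1, n5=1 → 1; observed 1. Eliminates n2 inverted output, n3 inverted output, n4 stuck-at-0, n4 inverted output, n5 inverted output.
Test 3 (P=1, Q=1, R=0): fault-free n1=1, n2=1, n3=1, n4=1, n5=0 → 0; observed 1. Eliminates n1 stuck-at-1, n1 inverted output, n2 stuck-at-1.
Test 4 (P=0, Q=0, R=0): fault-free n1=0, n2=0, n3=0, n4=0, n5=0 → 0; observed 0. Eliminates n5 stuck-at-1.
Only n3 stuck-at-0 is consistent with every test.

n3 stuck-at-0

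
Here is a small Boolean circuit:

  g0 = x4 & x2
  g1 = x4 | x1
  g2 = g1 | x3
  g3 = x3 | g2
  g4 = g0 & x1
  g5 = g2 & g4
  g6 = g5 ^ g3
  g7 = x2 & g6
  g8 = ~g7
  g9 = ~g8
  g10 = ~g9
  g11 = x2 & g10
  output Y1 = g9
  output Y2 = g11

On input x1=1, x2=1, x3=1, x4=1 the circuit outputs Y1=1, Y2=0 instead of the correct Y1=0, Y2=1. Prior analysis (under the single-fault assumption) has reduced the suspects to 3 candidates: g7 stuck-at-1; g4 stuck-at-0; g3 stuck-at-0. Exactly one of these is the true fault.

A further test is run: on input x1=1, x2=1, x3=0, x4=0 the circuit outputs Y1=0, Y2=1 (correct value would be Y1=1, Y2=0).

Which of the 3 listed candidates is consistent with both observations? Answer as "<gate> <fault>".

g3 stuck-at-0

Evaluate each candidate on input x1=1, x2=1, x3=0, x4=0:
  g7 stuck-at-1: g0=0, g1=1, g2=1, g3=1, g4=0, g5=0, g6=1, g7=1 [stuck-at-1], g8=0, g9=1, g10=0, g11=0 → Y1=1, Y2=0 — eliminated
  g4 stuck-at-0: g0=0, g1=1, g2=1, g3=1, g4=0 [stuck-at-0], g5=0, g6=1, g7=1, g8=0, g9=1, g10=0, g11=0 → Y1=1, Y2=0 — eliminated
  g3 stuck-at-0: g0=0, g1=1, g2=1, g3=0 [stuck-at-0], g4=0, g5=0, g6=0, g7=0, g8=1, g9=0, g10=1, g11=1 → Y1=0, Y2=1 — matches
Only g3 stuck-at-0 reproduces the observed Y1=0, Y2=1.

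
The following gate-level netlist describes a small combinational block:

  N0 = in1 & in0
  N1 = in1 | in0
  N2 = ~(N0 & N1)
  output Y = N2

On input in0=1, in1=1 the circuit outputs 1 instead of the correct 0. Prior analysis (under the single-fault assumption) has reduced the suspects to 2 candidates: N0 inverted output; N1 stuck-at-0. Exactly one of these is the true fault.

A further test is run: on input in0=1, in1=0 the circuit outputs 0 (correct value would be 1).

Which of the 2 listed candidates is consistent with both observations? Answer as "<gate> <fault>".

Evaluate each candidate on input in0=1, in1=0:
  N0 inverted output: N0=1 [inverted output], N1=1, N2=0 → 0 — matches
  N1 stuck-at-0: N0=0, N1=0 [stuck-at-0], N2=1 → 1 — eliminated
Only N0 inverted output reproduces the observed 0.

N0 inverted output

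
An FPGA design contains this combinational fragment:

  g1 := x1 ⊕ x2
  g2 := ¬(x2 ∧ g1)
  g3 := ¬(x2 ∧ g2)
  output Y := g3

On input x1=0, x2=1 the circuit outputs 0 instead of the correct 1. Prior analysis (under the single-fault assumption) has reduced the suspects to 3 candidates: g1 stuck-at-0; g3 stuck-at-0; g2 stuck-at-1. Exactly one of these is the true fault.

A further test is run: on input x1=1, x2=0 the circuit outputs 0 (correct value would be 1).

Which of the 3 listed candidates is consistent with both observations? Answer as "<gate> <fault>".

g3 stuck-at-0

Evaluate each candidate on input x1=1, x2=0:
  g1 stuck-at-0: g1=0 [stuck-at-0], g2=1, g3=1 → 1 — eliminated
  g3 stuck-at-0: g1=1, g2=1, g3=0 [stuck-at-0] → 0 — matches
  g2 stuck-at-1: g1=1, g2=1 [stuck-at-1], g3=1 → 1 — eliminated
Only g3 stuck-at-0 reproduces the observed 0.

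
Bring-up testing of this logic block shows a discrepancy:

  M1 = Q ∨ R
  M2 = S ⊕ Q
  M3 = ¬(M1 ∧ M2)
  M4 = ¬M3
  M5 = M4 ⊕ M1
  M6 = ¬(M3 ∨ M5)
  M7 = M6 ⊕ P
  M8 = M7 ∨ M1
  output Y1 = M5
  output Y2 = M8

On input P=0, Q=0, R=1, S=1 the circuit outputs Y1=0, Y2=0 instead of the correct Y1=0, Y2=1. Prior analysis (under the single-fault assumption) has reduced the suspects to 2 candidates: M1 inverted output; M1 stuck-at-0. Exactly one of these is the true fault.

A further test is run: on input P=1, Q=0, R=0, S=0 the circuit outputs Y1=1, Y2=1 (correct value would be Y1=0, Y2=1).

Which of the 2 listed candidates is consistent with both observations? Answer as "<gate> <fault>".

Evaluate each candidate on input P=1, Q=0, R=0, S=0:
  M1 inverted output: M1=1 [inverted output], M2=0, M3=1, M4=0, M5=1, M6=0, M7=1, M8=1 → Y1=1, Y2=1 — matches
  M1 stuck-at-0: M1=0 [stuck-at-0], M2=0, M3=1, M4=0, M5=0, M6=0, M7=1, M8=1 → Y1=0, Y2=1 — eliminated
Only M1 inverted output reproduces the observed Y1=1, Y2=1.

M1 inverted output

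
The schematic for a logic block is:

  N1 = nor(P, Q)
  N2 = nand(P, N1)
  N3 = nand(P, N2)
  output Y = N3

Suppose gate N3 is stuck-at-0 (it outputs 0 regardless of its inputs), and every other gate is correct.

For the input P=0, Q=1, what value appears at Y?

0

Propagate with N3 forced: N1=0, N2=1, N3=0 [stuck-at-0].
So Y = 0. (Without the fault it would be 1.)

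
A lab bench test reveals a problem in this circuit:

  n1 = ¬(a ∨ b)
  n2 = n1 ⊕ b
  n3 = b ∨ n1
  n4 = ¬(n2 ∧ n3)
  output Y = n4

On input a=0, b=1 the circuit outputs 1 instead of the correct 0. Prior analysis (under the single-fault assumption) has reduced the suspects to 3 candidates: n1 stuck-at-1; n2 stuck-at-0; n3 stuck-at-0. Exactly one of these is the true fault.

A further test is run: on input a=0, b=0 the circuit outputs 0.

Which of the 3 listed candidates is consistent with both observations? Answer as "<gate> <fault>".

n1 stuck-at-1

Evaluate each candidate on input a=0, b=0:
  n1 stuck-at-1: n1=1 [stuck-at-1], n2=1, n3=1, n4=0 → 0 — matches
  n2 stuck-at-0: n1=1, n2=0 [stuck-at-0], n3=1, n4=1 → 1 — eliminated
  n3 stuck-at-0: n1=1, n2=1, n3=0 [stuck-at-0], n4=1 → 1 — eliminated
Only n1 stuck-at-1 reproduces the observed 0.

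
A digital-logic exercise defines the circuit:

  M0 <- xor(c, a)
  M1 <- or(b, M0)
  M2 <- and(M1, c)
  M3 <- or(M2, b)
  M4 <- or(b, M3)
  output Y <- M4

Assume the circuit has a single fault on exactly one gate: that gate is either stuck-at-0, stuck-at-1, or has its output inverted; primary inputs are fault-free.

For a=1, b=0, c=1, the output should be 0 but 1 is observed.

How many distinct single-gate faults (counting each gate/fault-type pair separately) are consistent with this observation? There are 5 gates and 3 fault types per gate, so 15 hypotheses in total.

Fault-free: M0=0, M1=0, M2=0, M3=0, M4=0 → 0. Observed 1.
  M0: stuck-at-1, inverted output ✓; others ✗
  M1: stuck-at-1, inverted output ✓; others ✗
  M2: stuck-at-1, inverted output ✓; others ✗
  M3: stuck-at-1, inverted output ✓; others ✗
  M4: stuck-at-1, inverted output ✓; others ✗
Consistent faults: {M0 stuck-at-1, M0 inverted output, M1 stuck-at-1, M1 inverted output, M2 stuck-at-1, M2 inverted output, M3 stuck-at-1, M3 inverted output, M4 stuck-at-1, M4 inverted output} — 10 in all.

10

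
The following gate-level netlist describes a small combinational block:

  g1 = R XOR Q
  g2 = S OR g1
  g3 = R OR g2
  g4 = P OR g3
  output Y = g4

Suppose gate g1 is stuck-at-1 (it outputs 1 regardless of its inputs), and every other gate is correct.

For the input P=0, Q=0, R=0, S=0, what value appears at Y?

1

Propagate with g1 forced: g1=1 [stuck-at-1], g2=1, g3=1, g4=1.
So Y = 1. (Without the fault it would be 0.)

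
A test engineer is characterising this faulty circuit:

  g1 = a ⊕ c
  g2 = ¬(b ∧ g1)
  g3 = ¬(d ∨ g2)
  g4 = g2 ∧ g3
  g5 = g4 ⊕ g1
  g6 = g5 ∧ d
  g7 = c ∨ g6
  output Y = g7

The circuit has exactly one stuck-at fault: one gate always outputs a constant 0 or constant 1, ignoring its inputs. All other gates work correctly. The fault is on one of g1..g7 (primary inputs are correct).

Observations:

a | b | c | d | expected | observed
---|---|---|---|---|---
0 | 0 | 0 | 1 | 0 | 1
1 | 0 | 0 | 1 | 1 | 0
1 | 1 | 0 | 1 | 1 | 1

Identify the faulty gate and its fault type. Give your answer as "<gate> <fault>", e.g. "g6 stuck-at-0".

g3 stuck-at-1

Fault-free values for test 1 (a=0, b=0, c=0, d=1): g1=0, g2=1, g3=0, g4=0, g5=0, g6=0, g7=0, giving Y=0. Observed 1.
Test 1: faults giving observed 1 are {g1 stuck-at-1, g3 stuck-at-1, g4 stuck-at-1, g5 stuck-at-1, g6 stuck-at-1, g7 stuck-at-1}.
Test 2 (a=1, b=0, c=0, d=1): fault-free g1=1, g2=1, g3=0, g4=0, g5=1, g6=1, g7=1 → 1; observed 0. Eliminates g1 stuck-at-1, g5 stuck-at-1, g6 stuck-at-1, g7 stuck-at-1.
Test 3 (a=1, b=1, c=0, d=1): fault-free g1=1, g2=0, g3=0, g4=0, g5=1, g6=1, g7=1 → 1; observed 1. Eliminates g4 stuck-at-1.
Only g3 stuck-at-1 is consistent with every test.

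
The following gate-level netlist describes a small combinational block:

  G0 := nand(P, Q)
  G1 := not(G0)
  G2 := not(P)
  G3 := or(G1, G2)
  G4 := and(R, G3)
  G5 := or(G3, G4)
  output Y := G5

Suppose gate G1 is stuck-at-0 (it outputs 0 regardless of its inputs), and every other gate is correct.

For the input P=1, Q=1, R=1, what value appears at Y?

Propagate with G1 forced: G0=0, G1=0 [stuck-at-0], G2=0, G3=0, G4=0, G5=0.
So Y = 0. (Without the fault it would be 1.)

0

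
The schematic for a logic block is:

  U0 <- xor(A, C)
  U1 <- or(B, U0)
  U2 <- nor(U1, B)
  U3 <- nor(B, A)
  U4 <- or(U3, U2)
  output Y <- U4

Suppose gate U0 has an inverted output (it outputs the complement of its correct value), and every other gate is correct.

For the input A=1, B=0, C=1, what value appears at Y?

0

Propagate with U0 forced: U0=1 [inverted output], U1=1, U2=0, U3=0, U4=0.
So Y = 0. (Without the fault it would be 1.)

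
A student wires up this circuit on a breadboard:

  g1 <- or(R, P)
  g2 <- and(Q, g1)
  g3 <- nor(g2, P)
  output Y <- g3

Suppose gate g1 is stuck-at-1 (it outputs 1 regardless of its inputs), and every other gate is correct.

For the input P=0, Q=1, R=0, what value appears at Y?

Propagate with g1 forced: g1=1 [stuck-at-1], g2=1, g3=0.
So Y = 0. (Without the fault it would be 1.)

0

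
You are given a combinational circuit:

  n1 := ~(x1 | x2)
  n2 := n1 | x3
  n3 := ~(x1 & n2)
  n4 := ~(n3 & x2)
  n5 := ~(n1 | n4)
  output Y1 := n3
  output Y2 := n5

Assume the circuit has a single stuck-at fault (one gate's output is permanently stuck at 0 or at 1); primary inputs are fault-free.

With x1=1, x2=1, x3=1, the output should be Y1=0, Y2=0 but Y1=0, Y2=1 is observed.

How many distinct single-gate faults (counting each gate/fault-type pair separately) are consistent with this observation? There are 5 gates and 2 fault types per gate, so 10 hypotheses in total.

Fault-free: n1=0, n2=1, n3=0, n4=1, n5=0 → Y1=0, Y2=0. Observed Y1=0, Y2=1.
  n1 stuck-at-0: output Y1=0, Y2=0 ✗
  n1 stuck-at-1: output Y1=0, Y2=0 ✗
  n2 stuck-at-0: output Y1=1, Y2=1 ✗
  n2 stuck-at-1: output Y1=0, Y2=0 ✗
  n3 stuck-at-0: output Y1=0, Y2=0 ✗
  n3 stuck-at-1: output Y1=1, Y2=1 ✗
  n4 stuck-at-0: output Y1=0, Y2=1 ✓
  n4 stuck-at-1: output Y1=0, Y2=0 ✗
  n5 stuck-at-0: output Y1=0, Y2=0 ✗
  n5 stuck-at-1: output Y1=0, Y2=1 ✓
Consistent faults: {n4 stuck-at-0, n5 stuck-at-1} — 2 in all.

2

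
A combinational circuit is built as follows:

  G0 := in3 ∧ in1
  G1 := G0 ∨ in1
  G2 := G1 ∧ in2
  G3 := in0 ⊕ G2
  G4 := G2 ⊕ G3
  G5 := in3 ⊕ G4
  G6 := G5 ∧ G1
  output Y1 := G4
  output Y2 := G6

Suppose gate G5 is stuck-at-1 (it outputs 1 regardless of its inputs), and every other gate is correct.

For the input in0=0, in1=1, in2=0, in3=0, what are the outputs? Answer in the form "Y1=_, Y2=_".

Y1=0, Y2=1

Propagate with G5 forced: G0=0, G1=1, G2=0, G3=0, G4=0, G5=1 [stuck-at-1], G6=1.
So the outputs are Y1=0, Y2=1. (Without the fault they would be Y1=0, Y2=0.)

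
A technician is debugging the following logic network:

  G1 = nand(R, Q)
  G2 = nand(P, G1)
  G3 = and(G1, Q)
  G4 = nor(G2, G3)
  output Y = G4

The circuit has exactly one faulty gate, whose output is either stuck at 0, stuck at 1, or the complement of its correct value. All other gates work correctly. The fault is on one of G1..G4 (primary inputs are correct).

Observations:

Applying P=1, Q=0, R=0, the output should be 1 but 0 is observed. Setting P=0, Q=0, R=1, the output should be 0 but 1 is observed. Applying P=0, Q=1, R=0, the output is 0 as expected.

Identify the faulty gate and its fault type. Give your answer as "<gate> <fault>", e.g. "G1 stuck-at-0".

Fault-free values for test 1 (P=1, Q=0, R=0): G1=1, G2=0, G3=0, G4=1, giving Y=1. Observed 0.
Test 1: faults giving observed 0 are {G1 stuck-at-0, G1 inverted output, G2 stuck-at-1, G2 inverted output, G3 stuck-at-1, G3 inverted output, G4 stuck-at-0, G4 inverted output}.
Test 2 (P=0, Q=0, R=1): fault-free G1=1, G2=1, G3=0, G4=0 → 0; observed 1. Eliminates G1 stuck-at-0, G1 inverted output, G2 stuck-at-1, G3 stuck-at-1, G3 inverted output, G4 stuck-at-0.
Test 3 (P=0, Q=1, R=0): fault-free G1=1, G2=1, G3=1, G4=0 → 0; observed 0. Eliminates G4 inverted output.
Only G2 inverted output is consistent with every test.

G2 inverted output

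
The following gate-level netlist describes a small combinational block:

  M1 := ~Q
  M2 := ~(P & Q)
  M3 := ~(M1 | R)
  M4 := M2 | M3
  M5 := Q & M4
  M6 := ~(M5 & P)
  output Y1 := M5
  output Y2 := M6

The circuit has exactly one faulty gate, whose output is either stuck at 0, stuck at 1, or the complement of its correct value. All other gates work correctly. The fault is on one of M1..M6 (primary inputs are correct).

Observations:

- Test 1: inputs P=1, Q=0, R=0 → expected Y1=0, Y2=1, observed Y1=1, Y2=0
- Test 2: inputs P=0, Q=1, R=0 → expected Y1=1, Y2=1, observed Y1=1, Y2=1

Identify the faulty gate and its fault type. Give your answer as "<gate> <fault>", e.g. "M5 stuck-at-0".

M5 stuck-at-1

Fault-free values for test 1 (P=1, Q=0, R=0): M1=1, M2=1, M3=0, M4=1, M5=0, M6=1, giving Y1=0, Y2=1. Observed Y1=1, Y2=0.
Test 1: faults giving observed Y1=1, Y2=0 are {M5 stuck-at-1, M5 inverted output}.
Test 2 (P=0, Q=1, R=0): fault-free M1=0, M2=1, M3=1, M4=1, M5=1, M6=1 → Y1=1, Y2=1; observed Y1=1, Y2=1. Eliminates M5 inverted output.
Only M5 stuck-at-1 is consistent with every test.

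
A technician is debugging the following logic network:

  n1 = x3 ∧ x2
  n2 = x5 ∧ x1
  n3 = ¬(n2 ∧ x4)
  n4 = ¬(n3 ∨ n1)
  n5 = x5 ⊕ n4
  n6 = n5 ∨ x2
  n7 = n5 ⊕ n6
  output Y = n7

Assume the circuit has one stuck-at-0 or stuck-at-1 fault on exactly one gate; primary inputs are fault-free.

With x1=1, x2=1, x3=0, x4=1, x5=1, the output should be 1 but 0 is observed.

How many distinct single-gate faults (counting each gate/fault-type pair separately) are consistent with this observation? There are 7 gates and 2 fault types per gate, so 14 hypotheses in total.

Fault-free: n1=0, n2=1, n3=0, n4=1, n5=0, n6=1, n7=1 → 1. Observed 0.
  n1 stuck-at-0: output 1 ✗
  n1 stuck-at-1: output 0 ✓
  n2 stuck-at-0: output 0 ✓
  n2 stuck-at-1: output 1 ✗
  n3 stuck-at-0: output 1 ✗
  n3 stuck-at-1: output 0 ✓
  n4 stuck-at-0: output 0 ✓
  n4 stuck-at-1: output 1 ✗
  n5 stuck-at-0: output 1 ✗
  n5 stuck-at-1: output 0 ✓
  n6 stuck-at-0: output 0 ✓
  n6 stuck-at-1: output 1 ✗
  n7 stuck-at-0: output 0 ✓
  n7 stuck-at-1: output 1 ✗
Consistent faults: {n1 stuck-at-1, n2 stuck-at-0, n3 stuck-at-1, n4 stuck-at-0, n5 stuck-at-1, n6 stuck-at-0, n7 stuck-at-0} — 7 in all.

7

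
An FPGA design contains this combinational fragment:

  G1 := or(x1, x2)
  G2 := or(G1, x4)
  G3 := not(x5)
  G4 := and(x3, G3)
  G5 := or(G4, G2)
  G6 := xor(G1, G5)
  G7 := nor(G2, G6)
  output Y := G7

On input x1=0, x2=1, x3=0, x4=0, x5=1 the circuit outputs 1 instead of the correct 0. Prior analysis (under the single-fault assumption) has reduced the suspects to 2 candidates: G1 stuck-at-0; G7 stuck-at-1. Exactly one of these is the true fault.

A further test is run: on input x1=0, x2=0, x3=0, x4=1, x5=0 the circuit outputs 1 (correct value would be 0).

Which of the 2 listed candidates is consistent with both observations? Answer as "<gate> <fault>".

Evaluate each candidate on input x1=0, x2=0, x3=0, x4=1, x5=0:
  G1 stuck-at-0: G1=0 [stuck-at-0], G2=1, G3=1, G4=0, G5=1, G6=1, G7=0 → 0 — eliminated
  G7 stuck-at-1: G1=0, G2=1, G3=1, G4=0, G5=1, G6=1, G7=1 [stuck-at-1] → 1 — matches
Only G7 stuck-at-1 reproduces the observed 1.

G7 stuck-at-1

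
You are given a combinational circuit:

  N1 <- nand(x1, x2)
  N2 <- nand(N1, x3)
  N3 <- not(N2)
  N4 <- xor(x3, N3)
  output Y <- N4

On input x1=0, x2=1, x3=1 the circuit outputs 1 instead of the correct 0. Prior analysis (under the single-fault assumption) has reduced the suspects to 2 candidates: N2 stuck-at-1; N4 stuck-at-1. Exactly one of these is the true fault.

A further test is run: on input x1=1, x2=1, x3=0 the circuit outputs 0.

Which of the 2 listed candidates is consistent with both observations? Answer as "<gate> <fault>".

N2 stuck-at-1

Evaluate each candidate on input x1=1, x2=1, x3=0:
  N2 stuck-at-1: N1=0, N2=1 [stuck-at-1], N3=0, N4=0 → 0 — matches
  N4 stuck-at-1: N1=0, N2=1, N3=0, N4=1 [stuck-at-1] → 1 — eliminated
Only N2 stuck-at-1 reproduces the observed 0.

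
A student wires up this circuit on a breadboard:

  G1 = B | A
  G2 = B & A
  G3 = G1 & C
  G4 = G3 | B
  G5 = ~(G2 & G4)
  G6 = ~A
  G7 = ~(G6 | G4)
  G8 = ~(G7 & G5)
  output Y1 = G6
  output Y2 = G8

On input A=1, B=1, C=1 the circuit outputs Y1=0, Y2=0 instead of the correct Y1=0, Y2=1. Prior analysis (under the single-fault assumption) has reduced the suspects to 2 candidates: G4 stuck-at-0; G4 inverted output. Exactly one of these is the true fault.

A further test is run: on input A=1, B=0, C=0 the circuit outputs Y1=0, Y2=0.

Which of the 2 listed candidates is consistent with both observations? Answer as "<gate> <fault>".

Evaluate each candidate on input A=1, B=0, C=0:
  G4 stuck-at-0: G1=1, G2=0, G3=0, G4=0 [stuck-at-0], G5=1, G6=0, G7=1, G8=0 → Y1=0, Y2=0 — matches
  G4 inverted output: G1=1, G2=0, G3=0, G4=1 [inverted output], G5=1, G6=0, G7=0, G8=1 → Y1=0, Y2=1 — eliminated
Only G4 stuck-at-0 reproduces the observed Y1=0, Y2=0.

G4 stuck-at-0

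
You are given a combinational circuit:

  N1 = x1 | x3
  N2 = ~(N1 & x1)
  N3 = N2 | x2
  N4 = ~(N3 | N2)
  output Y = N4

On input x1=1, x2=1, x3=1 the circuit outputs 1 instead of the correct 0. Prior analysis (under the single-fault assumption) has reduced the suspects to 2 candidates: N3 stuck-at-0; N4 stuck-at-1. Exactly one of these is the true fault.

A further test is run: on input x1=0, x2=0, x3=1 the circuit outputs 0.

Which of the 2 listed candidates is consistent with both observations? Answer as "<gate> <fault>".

Evaluate each candidate on input x1=0, x2=0, x3=1:
  N3 stuck-at-0: N1=1, N2=1, N3=0 [stuck-at-0], N4=0 → 0 — matches
  N4 stuck-at-1: N1=1, N2=1, N3=1, N4=1 [stuck-at-1] → 1 — eliminated
Only N3 stuck-at-0 reproduces the observed 0.

N3 stuck-at-0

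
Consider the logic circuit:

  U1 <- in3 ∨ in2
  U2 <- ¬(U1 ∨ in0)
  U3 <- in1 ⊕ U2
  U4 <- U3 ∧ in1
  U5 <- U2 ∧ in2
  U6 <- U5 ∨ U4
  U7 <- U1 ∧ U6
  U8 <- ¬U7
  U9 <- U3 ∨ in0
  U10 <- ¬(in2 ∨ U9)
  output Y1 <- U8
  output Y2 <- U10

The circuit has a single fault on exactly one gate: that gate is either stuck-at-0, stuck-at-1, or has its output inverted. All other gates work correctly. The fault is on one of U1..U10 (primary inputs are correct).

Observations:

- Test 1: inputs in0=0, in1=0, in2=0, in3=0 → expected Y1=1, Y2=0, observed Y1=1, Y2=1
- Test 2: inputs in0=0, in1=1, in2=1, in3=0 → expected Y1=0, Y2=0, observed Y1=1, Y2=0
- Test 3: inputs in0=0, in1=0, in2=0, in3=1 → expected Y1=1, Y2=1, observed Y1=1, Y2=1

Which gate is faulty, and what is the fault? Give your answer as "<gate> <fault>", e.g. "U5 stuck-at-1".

U3 stuck-at-0

Fault-free values for test 1 (in0=0, in1=0, in2=0, in3=0): U1=0, U2=1, U3=1, U4=0, U5=0, U6=0, U7=0, U8=1, U9=1, U10=0, giving Y1=1, Y2=0. Observed Y1=1, Y2=1.
Test 1: faults giving observed Y1=1, Y2=1 are {U1 stuck-at-1, U1 inverted output, U2 stuck-at-0, U2 inverted output, U3 stuck-at-0, U3 inverted output, U9 stuck-at-0, U9 inverted output, U10 stuck-at-1, U10 inverted output}.
Test 2 (in0=0, in1=1, in2=1, in3=0): fault-free U1=1, U2=0, U3=1, U4=1, U5=0, U6=1, U7=1, U8=0, U9=1, U10=0 → Y1=0, Y2=0; observed Y1=1, Y2=0. Eliminates U1 stuck-at-1, U2 stuck-at-0, U2 inverted output, U9 stuck-at-0, U9 inverted output, U10 stuck-at-1, U10 inverted output.
Test 3 (in0=0, in1=0, in2=0, in3=1): fault-free U1=1, U2=0, U3=0, U4=0, U5=0, U6=0, U7=0, U8=1, U9=0, U10=1 → Y1=1, Y2=1; observed Y1=1, Y2=1. Eliminates U1 inverted output, U3 inverted output.
Only U3 stuck-at-0 is consistent with every test.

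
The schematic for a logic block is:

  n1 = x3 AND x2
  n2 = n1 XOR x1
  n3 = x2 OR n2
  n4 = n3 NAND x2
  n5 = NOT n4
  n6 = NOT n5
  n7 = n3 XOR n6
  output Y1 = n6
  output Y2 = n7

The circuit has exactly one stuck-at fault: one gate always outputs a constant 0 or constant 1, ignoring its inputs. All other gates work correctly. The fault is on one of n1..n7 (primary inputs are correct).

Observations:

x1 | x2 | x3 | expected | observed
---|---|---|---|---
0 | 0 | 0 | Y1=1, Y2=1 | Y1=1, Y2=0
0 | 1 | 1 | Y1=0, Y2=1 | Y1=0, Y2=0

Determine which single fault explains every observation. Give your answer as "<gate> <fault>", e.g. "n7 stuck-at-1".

n7 stuck-at-0

Fault-free values for test 1 (x1=0, x2=0, x3=0): n1=0, n2=0, n3=0, n4=1, n5=0, n6=1, n7=1, giving Y1=1, Y2=1. Observed Y1=1, Y2=0.
Test 1: faults giving observed Y1=1, Y2=0 are {n1 stuck-at-1, n2 stuck-at-1, n3 stuck-at-1, n7 stuck-at-0}.
Test 2 (x1=0, x2=1, x3=1): fault-free n1=1, n2=1, n3=1, n4=0, n5=1, n6=0, n7=1 → Y1=0, Y2=1; observed Y1=0, Y2=0. Eliminates n1 stuck-at-1, n2 stuck-at-1, n3 stuck-at-1.
Only n7 stuck-at-0 is consistent with every test.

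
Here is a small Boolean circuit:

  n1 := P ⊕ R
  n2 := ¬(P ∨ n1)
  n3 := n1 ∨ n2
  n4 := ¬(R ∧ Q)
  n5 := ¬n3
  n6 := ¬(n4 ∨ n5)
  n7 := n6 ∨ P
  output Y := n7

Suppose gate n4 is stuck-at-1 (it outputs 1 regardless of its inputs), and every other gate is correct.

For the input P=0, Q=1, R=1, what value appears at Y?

0

Propagate with n4 forced: n1=1, n2=0, n3=1, n4=1 [stuck-at-1], n5=0, n6=0, n7=0.
So Y = 0. (Without the fault it would be 1.)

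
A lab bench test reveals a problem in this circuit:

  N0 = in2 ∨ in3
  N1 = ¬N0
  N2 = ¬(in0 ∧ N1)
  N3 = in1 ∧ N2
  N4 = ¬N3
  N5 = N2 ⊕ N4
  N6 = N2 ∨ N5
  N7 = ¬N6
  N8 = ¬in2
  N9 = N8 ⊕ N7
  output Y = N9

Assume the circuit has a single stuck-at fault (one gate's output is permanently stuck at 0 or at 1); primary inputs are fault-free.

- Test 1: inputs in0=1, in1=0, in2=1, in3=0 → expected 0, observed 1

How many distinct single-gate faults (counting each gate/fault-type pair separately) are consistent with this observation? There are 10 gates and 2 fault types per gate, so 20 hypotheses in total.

4

Fault-free: N0=1, N1=0, N2=1, N3=0, N4=1, N5=0, N6=1, N7=0, N8=0, N9=0 → 0. Observed 1.
  N0: none of the 2 fault types match ✗
  N1: none of the 2 fault types match ✗
  N2: none of the 2 fault types match ✗
  N3: none of the 2 fault types match ✗
  N4: none of the 2 fault types match ✗
  N5: none of the 2 fault types match ✗
  N6: stuck-at-0 ✓; others ✗
  N7: stuck-at-1 ✓; others ✗
  N8: stuck-at-1 ✓; others ✗
  N9: stuck-at-1 ✓; others ✗
Consistent faults: {N6 stuck-at-0, N7 stuck-at-1, N8 stuck-at-1, N9 stuck-at-1} — 4 in all.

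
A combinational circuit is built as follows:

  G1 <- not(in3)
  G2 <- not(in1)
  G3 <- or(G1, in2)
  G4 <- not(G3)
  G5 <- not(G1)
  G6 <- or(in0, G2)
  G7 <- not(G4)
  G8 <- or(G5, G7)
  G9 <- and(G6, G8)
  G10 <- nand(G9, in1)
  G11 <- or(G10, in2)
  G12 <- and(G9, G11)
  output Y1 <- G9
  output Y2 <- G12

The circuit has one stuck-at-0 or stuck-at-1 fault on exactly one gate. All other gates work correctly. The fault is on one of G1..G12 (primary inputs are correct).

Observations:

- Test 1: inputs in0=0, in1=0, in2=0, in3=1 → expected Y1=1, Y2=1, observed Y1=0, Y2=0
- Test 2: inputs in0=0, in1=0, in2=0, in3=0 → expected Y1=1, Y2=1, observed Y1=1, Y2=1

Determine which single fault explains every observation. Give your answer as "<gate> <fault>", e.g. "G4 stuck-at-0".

G5 stuck-at-0

Fault-free values for test 1 (in0=0, in1=0, in2=0, in3=1): G1=0, G2=1, G3=0, G4=1, G5=1, G6=1, G7=0, G8=1, G9=1, G10=1, G11=1, G12=1, giving Y1=1, Y2=1. Observed Y1=0, Y2=0.
Test 1: faults giving observed Y1=0, Y2=0 are {G2 stuck-at-0, G5 stuck-at-0, G6 stuck-at-0, G8 stuck-at-0, G9 stuck-at-0}.
Test 2 (in0=0, in1=0, in2=0, in3=0): fault-free G1=1, G2=1, G3=1, G4=0, G5=0, G6=1, G7=1, G8=1, G9=1, G10=1, G11=1, G12=1 → Y1=1, Y2=1; observed Y1=1, Y2=1. Eliminates G2 stuck-at-0, G6 stuck-at-0, G8 stuck-at-0, G9 stuck-at-0.
Only G5 stuck-at-0 is consistent with every test.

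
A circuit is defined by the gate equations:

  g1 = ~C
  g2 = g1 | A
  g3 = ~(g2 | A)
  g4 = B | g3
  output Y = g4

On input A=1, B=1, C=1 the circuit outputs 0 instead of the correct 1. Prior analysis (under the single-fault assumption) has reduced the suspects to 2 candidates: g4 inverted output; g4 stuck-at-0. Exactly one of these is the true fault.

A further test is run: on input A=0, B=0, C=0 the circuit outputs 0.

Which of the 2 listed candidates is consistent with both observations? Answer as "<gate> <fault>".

g4 stuck-at-0

Evaluate each candidate on input A=0, B=0, C=0:
  g4 inverted output: g1=1, g2=1, g3=0, g4=1 [inverted output] → 1 — eliminated
  g4 stuck-at-0: g1=1, g2=1, g3=0, g4=0 [stuck-at-0] → 0 — matches
Only g4 stuck-at-0 reproduces the observed 0.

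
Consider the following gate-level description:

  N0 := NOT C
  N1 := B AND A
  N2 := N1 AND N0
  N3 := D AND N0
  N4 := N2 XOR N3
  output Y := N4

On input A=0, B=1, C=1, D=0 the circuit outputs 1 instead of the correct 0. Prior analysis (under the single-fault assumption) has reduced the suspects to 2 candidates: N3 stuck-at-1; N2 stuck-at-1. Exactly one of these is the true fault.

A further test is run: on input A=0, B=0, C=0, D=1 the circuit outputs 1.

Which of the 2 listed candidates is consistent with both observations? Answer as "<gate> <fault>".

N3 stuck-at-1

Evaluate each candidate on input A=0, B=0, C=0, D=1:
  N3 stuck-at-1: N0=1, N1=0, N2=0, N3=1 [stuck-at-1], N4=1 → 1 — matches
  N2 stuck-at-1: N0=1, N1=0, N2=1 [stuck-at-1], N3=1, N4=0 → 0 — eliminated
Only N3 stuck-at-1 reproduces the observed 1.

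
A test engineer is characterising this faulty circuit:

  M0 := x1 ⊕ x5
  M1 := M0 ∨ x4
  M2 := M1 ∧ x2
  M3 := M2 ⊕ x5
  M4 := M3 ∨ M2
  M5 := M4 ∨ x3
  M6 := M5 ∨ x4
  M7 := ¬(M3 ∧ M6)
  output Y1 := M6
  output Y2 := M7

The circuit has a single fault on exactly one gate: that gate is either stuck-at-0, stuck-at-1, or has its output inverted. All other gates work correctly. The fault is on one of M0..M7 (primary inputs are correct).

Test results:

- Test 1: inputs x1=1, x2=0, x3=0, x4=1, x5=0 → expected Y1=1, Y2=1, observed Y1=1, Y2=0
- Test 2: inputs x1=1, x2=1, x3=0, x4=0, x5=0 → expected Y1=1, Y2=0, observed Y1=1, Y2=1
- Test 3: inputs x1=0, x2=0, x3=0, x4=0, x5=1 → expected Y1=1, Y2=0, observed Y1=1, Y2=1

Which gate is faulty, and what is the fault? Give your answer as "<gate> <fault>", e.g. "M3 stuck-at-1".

Fault-free values for test 1 (x1=1, x2=0, x3=0, x4=1, x5=0): M0=1, M1=1, M2=0, M3=0, M4=0, M5=0, M6=1, M7=1, giving Y1=1, Y2=1. Observed Y1=1, Y2=0.
Test 1: faults giving observed Y1=1, Y2=0 are {M2 stuck-at-1, M2 inverted output, M3 stuck-at-1, M3 inverted output, M7 stuck-at-0, M7 inverted output}.
Test 2 (x1=1, x2=1, x3=0, x4=0, x5=0): fault-free M0=1, M1=1, M2=1, M3=1, M4=1, M5=1, M6=1, M7=0 → Y1=1, Y2=0; observed Y1=1, Y2=1. Eliminates M2 stuck-at-1, M2 inverted output, M3 stuck-at-1, M7 stuck-at-0.
Test 3 (x1=0, x2=0, x3=0, x4=0, x5=1): fault-free M0=1, M1=1, M2=0, M3=1, M4=1, M5=1, M6=1, M7=0 → Y1=1, Y2=0; observed Y1=1, Y2=1. Eliminates M3 inverted output.
Only M7 inverted output is consistent with every test.

M7 inverted output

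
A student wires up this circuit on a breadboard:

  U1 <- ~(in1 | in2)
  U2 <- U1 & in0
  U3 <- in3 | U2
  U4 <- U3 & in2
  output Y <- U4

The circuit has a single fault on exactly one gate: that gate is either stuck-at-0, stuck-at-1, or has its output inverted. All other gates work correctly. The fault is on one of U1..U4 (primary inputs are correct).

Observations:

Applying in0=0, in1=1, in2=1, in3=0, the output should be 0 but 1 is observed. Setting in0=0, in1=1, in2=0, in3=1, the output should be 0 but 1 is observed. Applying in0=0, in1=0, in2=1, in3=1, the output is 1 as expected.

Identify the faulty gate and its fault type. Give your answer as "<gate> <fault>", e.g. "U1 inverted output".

U4 stuck-at-1

Fault-free values for test 1 (in0=0, in1=1, in2=1, in3=0): U1=0, U2=0, U3=0, U4=0, giving Y=0. Observed 1.
Test 1: faults giving observed 1 are {U2 stuck-at-1, U2 inverted output, U3 stuck-at-1, U3 inverted output, U4 stuck-at-1, U4 inverted output}.
Test 2 (in0=0, in1=1, in2=0, in3=1): fault-free U1=0, U2=0, U3=1, U4=0 → 0; observed 1. Eliminates U2 stuck-at-1, U2 inverted output, U3 stuck-at-1, U3 inverted output.
Test 3 (in0=0, in1=0, in2=1, in3=1): fault-free U1=0, U2=0, U3=1, U4=1 → 1; observed 1. Eliminates U4 inverted output.
Only U4 stuck-at-1 is consistent with every test.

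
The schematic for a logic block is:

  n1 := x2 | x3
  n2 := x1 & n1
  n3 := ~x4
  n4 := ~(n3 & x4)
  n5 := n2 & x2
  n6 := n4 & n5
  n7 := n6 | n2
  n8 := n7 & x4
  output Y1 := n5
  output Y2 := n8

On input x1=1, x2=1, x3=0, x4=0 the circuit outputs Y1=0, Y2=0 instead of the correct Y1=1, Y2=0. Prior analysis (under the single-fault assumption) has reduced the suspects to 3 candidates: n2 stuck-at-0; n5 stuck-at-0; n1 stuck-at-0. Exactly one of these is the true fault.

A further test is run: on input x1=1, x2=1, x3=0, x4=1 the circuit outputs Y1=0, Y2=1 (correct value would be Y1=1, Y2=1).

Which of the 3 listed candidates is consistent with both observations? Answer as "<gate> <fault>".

n5 stuck-at-0

Evaluate each candidate on input x1=1, x2=1, x3=0, x4=1:
  n2 stuck-at-0: n1=1, n2=0 [stuck-at-0], n3=0, n4=1, n5=0, n6=0, n7=0, n8=0 → Y1=0, Y2=0 — eliminated
  n5 stuck-at-0: n1=1, n2=1, n3=0, n4=1, n5=0 [stuck-at-0], n6=0, n7=1, n8=1 → Y1=0, Y2=1 — matches
  n1 stuck-at-0: n1=0 [stuck-at-0], n2=0, n3=0, n4=1, n5=0, n6=0, n7=0, n8=0 → Y1=0, Y2=0 — eliminated
Only n5 stuck-at-0 reproduces the observed Y1=0, Y2=1.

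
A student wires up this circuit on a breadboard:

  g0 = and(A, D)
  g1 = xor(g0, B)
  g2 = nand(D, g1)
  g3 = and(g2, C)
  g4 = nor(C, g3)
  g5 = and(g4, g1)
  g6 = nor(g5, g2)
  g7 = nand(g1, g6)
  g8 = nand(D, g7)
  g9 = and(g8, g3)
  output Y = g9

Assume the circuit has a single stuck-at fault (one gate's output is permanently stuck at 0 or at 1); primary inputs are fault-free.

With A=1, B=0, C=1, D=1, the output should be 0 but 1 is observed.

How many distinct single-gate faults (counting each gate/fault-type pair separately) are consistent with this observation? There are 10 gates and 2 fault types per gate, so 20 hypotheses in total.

Fault-free: g0=1, g1=1, g2=0, g3=0, g4=0, g5=0, g6=1, g7=0, g8=1, g9=0 → 0. Observed 1.
  g0: none of the 2 fault types match ✗
  g1: none of the 2 fault types match ✗
  g2: none of the 2 fault types match ✗
  g3: stuck-at-1 ✓; others ✗
  g4: none of the 2 fault types match ✗
  g5: none of the 2 fault types match ✗
  g6: none of the 2 fault types match ✗
  g7: none of the 2 fault types match ✗
  g8: none of the 2 fault types match ✗
  g9: stuck-at-1 ✓; others ✗
Consistent faults: {g3 stuck-at-1, g9 stuck-at-1} — 2 in all.

2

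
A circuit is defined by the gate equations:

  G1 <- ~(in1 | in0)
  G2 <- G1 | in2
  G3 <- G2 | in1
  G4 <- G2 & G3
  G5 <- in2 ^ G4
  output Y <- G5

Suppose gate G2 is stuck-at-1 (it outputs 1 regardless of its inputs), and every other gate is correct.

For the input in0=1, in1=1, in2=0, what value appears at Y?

1

Propagate with G2 forced: G1=0, G2=1 [stuck-at-1], G3=1, G4=1, G5=1.
So Y = 1. (Without the fault it would be 0.)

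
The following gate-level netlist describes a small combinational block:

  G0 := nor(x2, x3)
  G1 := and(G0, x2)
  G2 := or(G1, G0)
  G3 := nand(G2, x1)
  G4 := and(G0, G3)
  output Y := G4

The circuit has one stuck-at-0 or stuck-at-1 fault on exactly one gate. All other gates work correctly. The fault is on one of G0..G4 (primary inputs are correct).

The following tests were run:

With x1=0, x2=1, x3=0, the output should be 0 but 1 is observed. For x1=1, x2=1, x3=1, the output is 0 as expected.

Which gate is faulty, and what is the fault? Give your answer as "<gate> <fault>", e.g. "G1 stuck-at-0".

G0 stuck-at-1

Fault-free values for test 1 (x1=0, x2=1, x3=0): G0=0, G1=0, G2=0, G3=1, G4=0, giving Y=0. Observed 1.
Test 1: faults giving observed 1 are {G0 stuck-at-1, G4 stuck-at-1}.
Test 2 (x1=1, x2=1, x3=1): fault-free G0=0, G1=0, G2=0, G3=1, G4=0 → 0; observed 0. Eliminates G4 stuck-at-1.
Only G0 stuck-at-1 is consistent with every test.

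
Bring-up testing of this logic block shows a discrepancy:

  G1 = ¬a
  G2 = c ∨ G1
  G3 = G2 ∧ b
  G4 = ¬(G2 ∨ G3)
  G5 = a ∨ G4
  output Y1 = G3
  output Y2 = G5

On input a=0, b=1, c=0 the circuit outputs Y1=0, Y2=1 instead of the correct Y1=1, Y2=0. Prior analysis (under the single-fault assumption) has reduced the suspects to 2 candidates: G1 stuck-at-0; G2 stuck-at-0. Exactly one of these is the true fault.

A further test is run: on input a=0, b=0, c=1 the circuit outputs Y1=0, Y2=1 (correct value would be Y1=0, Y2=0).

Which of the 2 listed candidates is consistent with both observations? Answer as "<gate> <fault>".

G2 stuck-at-0

Evaluate each candidate on input a=0, b=0, c=1:
  G1 stuck-at-0: G1=0 [stuck-at-0], G2=1, G3=0, G4=0, G5=0 → Y1=0, Y2=0 — eliminated
  G2 stuck-at-0: G1=1, G2=0 [stuck-at-0], G3=0, G4=1, G5=1 → Y1=0, Y2=1 — matches
Only G2 stuck-at-0 reproduces the observed Y1=0, Y2=1.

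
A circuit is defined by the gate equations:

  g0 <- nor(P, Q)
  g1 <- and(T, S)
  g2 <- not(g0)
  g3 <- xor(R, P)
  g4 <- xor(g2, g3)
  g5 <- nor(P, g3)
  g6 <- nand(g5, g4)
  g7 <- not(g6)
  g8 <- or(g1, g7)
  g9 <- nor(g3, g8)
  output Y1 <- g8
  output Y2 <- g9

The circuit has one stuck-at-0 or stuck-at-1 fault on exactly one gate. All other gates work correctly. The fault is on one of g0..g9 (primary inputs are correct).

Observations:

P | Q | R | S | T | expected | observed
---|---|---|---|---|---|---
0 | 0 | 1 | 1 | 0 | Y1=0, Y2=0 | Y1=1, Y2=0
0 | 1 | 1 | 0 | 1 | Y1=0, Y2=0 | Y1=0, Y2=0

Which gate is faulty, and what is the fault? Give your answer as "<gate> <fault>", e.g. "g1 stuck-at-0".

g5 stuck-at-1

Fault-free values for test 1 (P=0, Q=0, R=1, S=1, T=0): g0=1, g1=0, g2=0, g3=1, g4=1, g5=0, g6=1, g7=0, g8=0, g9=0, giving Y1=0, Y2=0. Observed Y1=1, Y2=0.
Test 1: faults giving observed Y1=1, Y2=0 are {g1 stuck-at-1, g5 stuck-at-1, g6 stuck-at-0, g7 stuck-at-1, g8 stuck-at-1}.
Test 2 (P=0, Q=1, R=1, S=0, T=1): fault-free g0=0, g1=0, g2=1, g3=1, g4=0, g5=0, g6=1, g7=0, g8=0, g9=0 → Y1=0, Y2=0; observed Y1=0, Y2=0. Eliminates g1 stuck-at-1, g6 stuck-at-0, g7 stuck-at-1, g8 stuck-at-1.
Only g5 stuck-at-1 is consistent with every test.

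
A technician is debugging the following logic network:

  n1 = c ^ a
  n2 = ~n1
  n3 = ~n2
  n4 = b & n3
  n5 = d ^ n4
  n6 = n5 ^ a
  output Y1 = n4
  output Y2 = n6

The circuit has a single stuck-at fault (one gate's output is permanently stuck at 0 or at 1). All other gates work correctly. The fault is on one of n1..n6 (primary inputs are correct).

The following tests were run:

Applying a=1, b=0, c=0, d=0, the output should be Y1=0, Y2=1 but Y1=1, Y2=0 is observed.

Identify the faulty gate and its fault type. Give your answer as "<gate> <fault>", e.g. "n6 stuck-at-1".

Fault-free values for test 1 (a=1, b=0, c=0, d=0): n1=1, n2=0, n3=1, n4=0, n5=0, n6=1, giving Y1=0, Y2=1. Observed Y1=1, Y2=0.
Test 1: faults giving observed Y1=1, Y2=0 are {n4 stuck-at-1}.
Only n4 stuck-at-1 is consistent with every test.

n4 stuck-at-1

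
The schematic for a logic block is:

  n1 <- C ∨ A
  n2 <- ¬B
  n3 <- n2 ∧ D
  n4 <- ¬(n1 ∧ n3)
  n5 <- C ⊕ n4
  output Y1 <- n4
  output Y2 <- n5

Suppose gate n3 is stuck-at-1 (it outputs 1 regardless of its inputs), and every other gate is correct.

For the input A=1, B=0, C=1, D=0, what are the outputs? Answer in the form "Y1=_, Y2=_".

Propagate with n3 forced: n1=1, n2=1, n3=1 [stuck-at-1], n4=0, n5=1.
So the outputs are Y1=0, Y2=1. (Without the fault they would be Y1=1, Y2=0.)

Y1=0, Y2=1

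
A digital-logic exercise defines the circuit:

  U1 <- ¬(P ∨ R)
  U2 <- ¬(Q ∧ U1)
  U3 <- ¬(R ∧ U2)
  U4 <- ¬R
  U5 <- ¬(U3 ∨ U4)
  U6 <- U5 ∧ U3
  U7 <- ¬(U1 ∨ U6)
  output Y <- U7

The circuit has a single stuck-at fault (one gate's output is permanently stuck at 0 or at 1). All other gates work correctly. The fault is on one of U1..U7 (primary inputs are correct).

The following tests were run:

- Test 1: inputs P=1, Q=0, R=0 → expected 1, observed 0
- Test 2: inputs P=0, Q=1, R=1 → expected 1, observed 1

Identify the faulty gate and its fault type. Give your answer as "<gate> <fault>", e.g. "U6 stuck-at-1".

Fault-free values for test 1 (P=1, Q=0, R=0): U1=0, U2=1, U3=1, U4=1, U5=0, U6=0, U7=1, giving Y=1. Observed 0.
Test 1: faults giving observed 0 are {U1 stuck-at-1, U5 stuck-at-1, U6 stuck-at-1, U7 stuck-at-0}.
Test 2 (P=0, Q=1, R=1): fault-free U1=0, U2=1, U3=0, U4=0, U5=1, U6=0, U7=1 → 1; observed 1. Eliminates U1 stuck-at-1, U6 stuck-at-1, U7 stuck-at-0.
Only U5 stuck-at-1 is consistent with every test.

U5 stuck-at-1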